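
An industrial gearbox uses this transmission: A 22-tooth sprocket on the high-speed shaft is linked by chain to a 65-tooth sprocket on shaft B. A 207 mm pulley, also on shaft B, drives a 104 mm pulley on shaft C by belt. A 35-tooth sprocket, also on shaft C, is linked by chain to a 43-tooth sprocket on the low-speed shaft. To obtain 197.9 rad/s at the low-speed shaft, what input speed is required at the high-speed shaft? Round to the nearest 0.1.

Overall ratio R = 2.9545 × 0.50242 × 1.2286 = 1.8237.
Required input speed = output speed × R = 197.9 × 1.8237 = 360.91 rad/s.

360.9 rad/s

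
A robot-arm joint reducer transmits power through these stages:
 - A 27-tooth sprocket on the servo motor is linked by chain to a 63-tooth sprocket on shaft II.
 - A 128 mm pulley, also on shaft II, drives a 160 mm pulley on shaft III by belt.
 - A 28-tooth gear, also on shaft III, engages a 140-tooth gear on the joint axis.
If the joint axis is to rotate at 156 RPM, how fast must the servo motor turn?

Overall ratio R = 2.3333 × 1.25 × 5 = 14.583.
Required input speed = output speed × R = 156 × 14.583 = 2275 RPM.

2275 RPM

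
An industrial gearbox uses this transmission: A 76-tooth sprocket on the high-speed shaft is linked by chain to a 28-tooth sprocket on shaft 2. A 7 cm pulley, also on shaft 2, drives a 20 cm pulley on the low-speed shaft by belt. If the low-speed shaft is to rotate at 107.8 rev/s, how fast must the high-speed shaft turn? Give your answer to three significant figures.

Overall ratio R = 0.36842 × 2.8571 = 1.0526.
Required input speed = output speed × R = 107.8 × 1.0526 = 113.47 rev/s.

113 rev/s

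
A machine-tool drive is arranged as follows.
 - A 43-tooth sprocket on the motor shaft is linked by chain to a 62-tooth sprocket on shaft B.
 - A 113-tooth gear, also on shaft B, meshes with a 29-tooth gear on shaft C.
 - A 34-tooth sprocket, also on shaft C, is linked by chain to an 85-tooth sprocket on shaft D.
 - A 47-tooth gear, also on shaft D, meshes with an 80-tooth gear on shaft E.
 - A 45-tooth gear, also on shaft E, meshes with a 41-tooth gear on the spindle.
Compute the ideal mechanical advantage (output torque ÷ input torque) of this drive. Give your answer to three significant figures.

1.43

Each stage contributes driven/driver: chain 62/43 = 1.4419, gear mesh 29/113 = 0.25664, chain 85/34 = 2.5, gear mesh 80/47 = 1.7021, gear mesh 41/45 = 0.91111.
Overall: 1.4419 × 0.25664 × 2.5 × 1.7021 × 0.91111 = 1.4347.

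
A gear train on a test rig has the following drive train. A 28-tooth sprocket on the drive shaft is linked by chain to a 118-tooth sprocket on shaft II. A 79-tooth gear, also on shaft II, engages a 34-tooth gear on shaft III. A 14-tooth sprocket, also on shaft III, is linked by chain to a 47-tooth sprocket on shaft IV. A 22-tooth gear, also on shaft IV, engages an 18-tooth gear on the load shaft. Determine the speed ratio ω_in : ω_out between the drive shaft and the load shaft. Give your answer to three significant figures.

Each stage contributes driven/driver: chain 118/28 = 4.2143, gear mesh 34/79 = 0.43038, chain 47/14 = 3.3571, gear mesh 18/22 = 0.81818.
Overall: 4.2143 × 0.43038 × 3.3571 × 0.81818 = 4.9819.

4.98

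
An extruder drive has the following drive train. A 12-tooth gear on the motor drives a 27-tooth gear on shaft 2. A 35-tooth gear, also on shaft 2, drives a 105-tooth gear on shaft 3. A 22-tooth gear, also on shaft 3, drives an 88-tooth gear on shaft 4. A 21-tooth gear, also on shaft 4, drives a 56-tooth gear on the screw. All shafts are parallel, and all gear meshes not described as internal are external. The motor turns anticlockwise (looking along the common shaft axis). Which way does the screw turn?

anticlockwise

the motor → shaft 2: external mesh, 1 reversal → CW.
shaft 2 → shaft 3: external mesh, 1 reversal → CCW.
shaft 3 → shaft 4: external mesh, 1 reversal → CW.
shaft 4 → the screw: external mesh, 1 reversal → CCW.
4 reversals in total — an even number — so the screw turns the same way as the motor.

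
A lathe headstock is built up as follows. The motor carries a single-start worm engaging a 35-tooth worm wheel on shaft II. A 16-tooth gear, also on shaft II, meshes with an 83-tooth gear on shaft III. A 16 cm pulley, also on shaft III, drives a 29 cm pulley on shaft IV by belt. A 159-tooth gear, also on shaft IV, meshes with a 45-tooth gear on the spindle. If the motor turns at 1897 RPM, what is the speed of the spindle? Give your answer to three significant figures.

20.4 RPM

worm 35/1 = 35 → 1897/35 = 54.2 RPM
gear mesh 83/16 = 5.1875 → 54.2/5.1875 = 10.448 RPM
belt 29/16 = 1.8125 → 10.448/1.8125 = 5.7645 RPM
gear mesh 45/159 = 0.28302 → 5.7645/0.28302 = 20.368 RPM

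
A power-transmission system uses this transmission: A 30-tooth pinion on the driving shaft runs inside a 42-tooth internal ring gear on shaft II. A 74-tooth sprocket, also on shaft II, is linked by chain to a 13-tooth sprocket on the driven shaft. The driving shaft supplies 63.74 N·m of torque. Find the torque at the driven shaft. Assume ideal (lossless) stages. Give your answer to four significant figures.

Internal gear: ratio = 42/30 = 1.4; torque at shaft II = 63.74 × 1.4 = 89.236 N·m.
Chain: ratio = 13/74 = 0.17568; torque at the driven shaft = 89.236 × 0.17568 = 15.677 N·m.

15.68 N·m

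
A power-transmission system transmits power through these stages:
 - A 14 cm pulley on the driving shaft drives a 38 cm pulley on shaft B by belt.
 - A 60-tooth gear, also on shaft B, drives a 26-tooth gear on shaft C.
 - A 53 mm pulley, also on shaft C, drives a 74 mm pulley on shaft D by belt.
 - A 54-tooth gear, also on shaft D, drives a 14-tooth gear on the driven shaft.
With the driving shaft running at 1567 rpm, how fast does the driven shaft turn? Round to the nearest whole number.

the driving shaft → shaft B (belt, 38/14): 1567 ÷ 2.7143 = 577.32 rpm
shaft B → shaft C (gear mesh, 26/60): 577.32 ÷ 0.43333 = 1332.3 rpm
shaft C → shaft D (belt, 74/53): 1332.3 ÷ 1.3962 = 954.19 rpm
shaft D → the driven shaft (gear mesh, 14/54): 954.19 ÷ 0.25926 = 3680.5 rpm

3680 rpm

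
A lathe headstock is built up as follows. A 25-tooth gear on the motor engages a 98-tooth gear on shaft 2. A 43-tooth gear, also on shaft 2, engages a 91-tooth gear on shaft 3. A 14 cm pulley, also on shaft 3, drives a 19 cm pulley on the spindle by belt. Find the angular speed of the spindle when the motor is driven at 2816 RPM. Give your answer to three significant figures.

250 RPM

gear mesh 98/25 = 3.92 → 2816/3.92 = 718.37 RPM
gear mesh 91/43 = 2.1163 → 718.37/2.1163 = 339.45 RPM
belt 19/14 = 1.3571 → 339.45/1.3571 = 250.12 RPM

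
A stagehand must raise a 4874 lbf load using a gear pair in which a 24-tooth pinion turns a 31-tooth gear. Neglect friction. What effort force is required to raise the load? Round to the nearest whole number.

3773 lbf

Gear pair MA = 31/24 = 1.2917.
Effort = load / MA = 4874 / 1.2917 = 3773.4 lbf.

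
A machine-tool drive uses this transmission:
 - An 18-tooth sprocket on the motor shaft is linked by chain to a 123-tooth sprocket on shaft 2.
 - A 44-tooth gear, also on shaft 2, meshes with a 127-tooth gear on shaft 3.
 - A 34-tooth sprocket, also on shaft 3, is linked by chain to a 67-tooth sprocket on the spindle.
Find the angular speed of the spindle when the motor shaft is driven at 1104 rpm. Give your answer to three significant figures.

chain 123/18 = 6.8333 → 1104/6.8333 = 161.56 rpm
gear mesh 127/44 = 2.8864 → 161.56/2.8864 = 55.974 rpm
chain 67/34 = 1.9706 → 55.974/1.9706 = 28.405 rpm

28.4 rpm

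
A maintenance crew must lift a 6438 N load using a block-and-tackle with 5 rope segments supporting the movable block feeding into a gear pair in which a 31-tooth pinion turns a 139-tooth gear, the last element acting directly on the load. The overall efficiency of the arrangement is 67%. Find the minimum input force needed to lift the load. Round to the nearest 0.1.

428.6 N

Block-and-tackle MA = number of supporting rope parts = 5.
Gear pair MA = 139/31 = 4.4839.
Combined ideal MA = 5 × 4.4839 = 22.419.
Actual MA = 22.419 × 0.67 = 15.021.
Effort = load / actual MA = 6438 / 15.021 = 428.6 N.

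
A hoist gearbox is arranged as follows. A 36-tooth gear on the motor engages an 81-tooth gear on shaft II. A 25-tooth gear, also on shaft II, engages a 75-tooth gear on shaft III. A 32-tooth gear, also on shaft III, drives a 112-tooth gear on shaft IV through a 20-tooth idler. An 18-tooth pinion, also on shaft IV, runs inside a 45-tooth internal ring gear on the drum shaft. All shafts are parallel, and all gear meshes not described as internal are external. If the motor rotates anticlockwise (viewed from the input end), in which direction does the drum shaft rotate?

anticlockwise

the motor → shaft II: external mesh, 1 reversal → CW.
shaft II → shaft III: external mesh, 1 reversal → CCW.
shaft III → shaft IV: driver → idler → driven is 2 external meshes, 2 reversals → CCW.
shaft IV → the drum shaft: internal mesh, same direction → CCW.
4 reversals in total — an even number — so the drum shaft turns the same way as the motor.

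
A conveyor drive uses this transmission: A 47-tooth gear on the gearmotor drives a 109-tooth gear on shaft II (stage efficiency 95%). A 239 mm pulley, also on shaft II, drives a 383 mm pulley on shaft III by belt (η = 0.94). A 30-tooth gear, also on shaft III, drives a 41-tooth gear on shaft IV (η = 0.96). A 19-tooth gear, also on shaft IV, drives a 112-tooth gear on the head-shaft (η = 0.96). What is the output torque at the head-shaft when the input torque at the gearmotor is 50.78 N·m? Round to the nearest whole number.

1251 N·m

After the gear mesh (109/47): 50.78 × 2.3191 × 0.95 = 111.88 N·m
After the belt (383/239): 111.88 × 1.6025 × 0.94 = 168.53 N·m
After the gear mesh (41/30): 168.53 × 1.3667 × 0.96 = 221.11 N·m
After the gear mesh (112/19): 221.11 × 5.8947 × 0.96 = 1251.2 N·m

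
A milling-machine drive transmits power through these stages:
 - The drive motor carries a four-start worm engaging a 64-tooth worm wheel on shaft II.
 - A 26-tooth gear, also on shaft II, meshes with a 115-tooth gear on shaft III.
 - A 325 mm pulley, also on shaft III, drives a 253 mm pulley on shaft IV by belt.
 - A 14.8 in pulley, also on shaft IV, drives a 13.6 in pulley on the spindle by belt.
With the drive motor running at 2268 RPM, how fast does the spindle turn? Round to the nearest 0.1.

the drive motor → shaft II (worm, 64/4): 2268 ÷ 16 = 141.75 RPM
shaft II → shaft III (gear mesh, 115/26): 141.75 ÷ 4.4231 = 32.048 RPM
shaft III → shaft IV (belt, 253/325): 32.048 ÷ 0.77846 = 41.168 RPM
shaft IV → the spindle (belt, 13.6/14.8): 41.168 ÷ 0.91892 = 44.801 RPM

44.8 RPM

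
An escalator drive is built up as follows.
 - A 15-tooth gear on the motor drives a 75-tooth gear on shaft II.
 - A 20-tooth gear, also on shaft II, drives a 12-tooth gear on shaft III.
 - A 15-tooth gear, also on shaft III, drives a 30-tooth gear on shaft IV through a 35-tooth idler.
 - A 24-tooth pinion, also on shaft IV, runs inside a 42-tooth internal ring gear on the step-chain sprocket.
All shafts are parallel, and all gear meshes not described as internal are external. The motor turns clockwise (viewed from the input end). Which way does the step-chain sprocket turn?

the motor → shaft II: external mesh, 1 reversal → CCW.
shaft II → shaft III: external mesh, 1 reversal → CW.
shaft III → shaft IV: driver → idler → driven is 2 external meshes, 2 reversals → CW.
shaft IV → the step-chain sprocket: internal mesh, same direction → CW.
4 reversals in total — an even number — so the step-chain sprocket turns the same way as the motor.

clockwise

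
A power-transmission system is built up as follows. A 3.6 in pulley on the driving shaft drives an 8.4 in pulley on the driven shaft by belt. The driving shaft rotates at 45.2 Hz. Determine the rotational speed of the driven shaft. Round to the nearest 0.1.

the driving shaft → the driven shaft (belt, 8.4/3.6): 45.2 ÷ 2.3333 = 19.371 Hz

19.4 Hz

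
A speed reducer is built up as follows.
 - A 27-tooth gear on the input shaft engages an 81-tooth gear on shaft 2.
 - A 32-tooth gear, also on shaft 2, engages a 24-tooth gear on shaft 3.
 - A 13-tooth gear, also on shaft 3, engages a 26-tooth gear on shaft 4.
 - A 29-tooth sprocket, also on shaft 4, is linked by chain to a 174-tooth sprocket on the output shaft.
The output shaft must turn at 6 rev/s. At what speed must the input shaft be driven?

Overall ratio R = 3 × 0.75 × 2 × 6 = 27.
Required input speed = output speed × R = 6 × 27 = 162 rev/s.

162 rev/s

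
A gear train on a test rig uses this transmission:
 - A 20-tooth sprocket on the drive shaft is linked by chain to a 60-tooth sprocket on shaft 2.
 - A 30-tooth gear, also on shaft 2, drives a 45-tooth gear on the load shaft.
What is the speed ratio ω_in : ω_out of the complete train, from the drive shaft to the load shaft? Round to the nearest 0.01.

4.50

Each stage contributes driven/driver: chain 60/20 = 3, gear mesh 45/30 = 1.5.
Overall: 3 × 1.5 = 4.5.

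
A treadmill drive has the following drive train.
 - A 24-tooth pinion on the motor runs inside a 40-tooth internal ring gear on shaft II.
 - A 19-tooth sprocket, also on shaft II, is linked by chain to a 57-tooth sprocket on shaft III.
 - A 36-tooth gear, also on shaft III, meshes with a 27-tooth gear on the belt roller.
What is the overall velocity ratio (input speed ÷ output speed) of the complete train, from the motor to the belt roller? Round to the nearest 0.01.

3.75

Each stage contributes driven/driver: internal gear 40/24 = 1.6667, chain 57/19 = 3, gear mesh 27/36 = 0.75.
Overall: 1.6667 × 3 × 0.75 = 3.75.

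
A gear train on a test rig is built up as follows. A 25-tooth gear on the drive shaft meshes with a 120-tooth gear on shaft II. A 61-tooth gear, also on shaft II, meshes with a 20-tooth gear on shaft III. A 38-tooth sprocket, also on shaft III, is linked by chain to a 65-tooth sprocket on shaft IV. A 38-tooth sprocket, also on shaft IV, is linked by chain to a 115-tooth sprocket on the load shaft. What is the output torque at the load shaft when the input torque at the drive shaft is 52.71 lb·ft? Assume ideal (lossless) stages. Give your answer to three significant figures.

After the gear mesh (120/25): 52.71 × 4.8 = 253.01 lb·ft
After the gear mesh (20/61): 253.01 × 0.32787 = 82.953 lb·ft
After the chain (65/38): 82.953 × 1.7105 = 141.89 lb·ft
After the chain (115/38): 141.89 × 3.0263 = 429.42 lb·ft

429 lb·ft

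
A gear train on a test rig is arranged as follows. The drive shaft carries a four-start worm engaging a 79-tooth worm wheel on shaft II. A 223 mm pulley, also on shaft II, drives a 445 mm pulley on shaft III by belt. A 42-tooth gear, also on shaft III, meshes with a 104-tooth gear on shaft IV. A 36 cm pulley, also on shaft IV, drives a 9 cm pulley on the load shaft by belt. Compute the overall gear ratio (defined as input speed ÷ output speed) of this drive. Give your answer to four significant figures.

24.40

Each stage contributes driven/driver: worm 79/4 = 19.75, belt 445/223 = 1.9955, gear mesh 104/42 = 2.4762, belt 9/36 = 0.25.
Overall: 19.75 × 1.9955 × 2.4762 × 0.25 = 24.398.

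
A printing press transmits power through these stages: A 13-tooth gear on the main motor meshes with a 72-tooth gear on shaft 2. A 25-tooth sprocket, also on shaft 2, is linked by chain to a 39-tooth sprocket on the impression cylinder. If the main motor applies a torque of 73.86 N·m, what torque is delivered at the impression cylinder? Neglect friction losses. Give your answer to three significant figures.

638 N·m

After the gear mesh (72/13): 73.86 × 5.5385 = 409.07 N·m
After the chain (39/25): 409.07 × 1.56 = 638.15 N·m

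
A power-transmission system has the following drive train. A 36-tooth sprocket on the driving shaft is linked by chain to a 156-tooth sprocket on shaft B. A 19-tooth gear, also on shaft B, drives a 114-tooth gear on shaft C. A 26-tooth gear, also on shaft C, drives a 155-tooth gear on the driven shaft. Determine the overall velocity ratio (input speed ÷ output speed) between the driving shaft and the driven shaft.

155

Each stage contributes driven/driver: chain 156/36 = 4.3333, gear mesh 114/19 = 6, gear mesh 155/26 = 5.9615.
Overall: 4.3333 × 6 × 5.9615 = 155.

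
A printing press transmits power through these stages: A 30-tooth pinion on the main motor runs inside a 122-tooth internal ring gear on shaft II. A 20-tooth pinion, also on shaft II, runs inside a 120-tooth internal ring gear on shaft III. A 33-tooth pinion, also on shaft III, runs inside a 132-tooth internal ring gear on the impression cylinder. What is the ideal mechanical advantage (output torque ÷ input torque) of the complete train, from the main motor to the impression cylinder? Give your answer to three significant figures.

97.6

Each stage contributes driven/driver: internal gear 122/30 = 4.0667, internal gear 120/20 = 6, internal gear 132/33 = 4.
Overall: 4.0667 × 6 × 4 = 97.6.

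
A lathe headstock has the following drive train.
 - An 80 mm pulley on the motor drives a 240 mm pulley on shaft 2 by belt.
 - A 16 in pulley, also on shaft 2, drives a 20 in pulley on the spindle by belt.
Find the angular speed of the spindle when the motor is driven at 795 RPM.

212 RPM

Belt: ratio = 240/80 = 3, so shaft 2 turns at 795 / 3 = 265 RPM.
Belt: ratio = 20/16 = 1.25, so the spindle turns at 265 / 1.25 = 212 RPM.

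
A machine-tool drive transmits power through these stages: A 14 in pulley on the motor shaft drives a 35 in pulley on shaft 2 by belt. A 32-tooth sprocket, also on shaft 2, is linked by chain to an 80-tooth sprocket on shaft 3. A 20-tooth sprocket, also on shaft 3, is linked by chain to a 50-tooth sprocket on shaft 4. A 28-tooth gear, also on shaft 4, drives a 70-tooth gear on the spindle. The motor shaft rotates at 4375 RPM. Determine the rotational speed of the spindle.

112 RPM

Belt: ratio = 35/14 = 2.5, so shaft 2 turns at 4375 / 2.5 = 1750 RPM.
Chain: ratio = 80/32 = 2.5, so shaft 3 turns at 1750 / 2.5 = 700 RPM.
Chain: ratio = 50/20 = 2.5, so shaft 4 turns at 700 / 2.5 = 280 RPM.
Gear mesh: ratio = 70/28 = 2.5, so the spindle turns at 280 / 2.5 = 112 RPM.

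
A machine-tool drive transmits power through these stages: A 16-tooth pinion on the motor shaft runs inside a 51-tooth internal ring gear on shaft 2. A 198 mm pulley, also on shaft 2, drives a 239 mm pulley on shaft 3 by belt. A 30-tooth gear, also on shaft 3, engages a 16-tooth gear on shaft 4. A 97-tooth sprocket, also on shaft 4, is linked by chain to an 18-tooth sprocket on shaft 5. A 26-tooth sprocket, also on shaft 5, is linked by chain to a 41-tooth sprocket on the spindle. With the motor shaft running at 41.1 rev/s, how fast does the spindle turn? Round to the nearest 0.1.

Internal gear: ratio = 51/16 = 3.1875, so shaft 2 turns at 41.1 / 3.1875 = 12.894 rev/s.
Belt: ratio = 239/198 = 1.2071, so shaft 3 turns at 12.894 / 1.2071 = 10.682 rev/s.
Gear mesh: ratio = 16/30 = 0.53333, so shaft 4 turns at 10.682 / 0.53333 = 20.029 rev/s.
Chain: ratio = 18/97 = 0.18557, so shaft 5 turns at 20.029 / 0.18557 = 107.93 rev/s.
Chain: ratio = 41/26 = 1.5769, so the spindle turns at 107.93 / 1.5769 = 68.446 rev/s.

68.4 rev/s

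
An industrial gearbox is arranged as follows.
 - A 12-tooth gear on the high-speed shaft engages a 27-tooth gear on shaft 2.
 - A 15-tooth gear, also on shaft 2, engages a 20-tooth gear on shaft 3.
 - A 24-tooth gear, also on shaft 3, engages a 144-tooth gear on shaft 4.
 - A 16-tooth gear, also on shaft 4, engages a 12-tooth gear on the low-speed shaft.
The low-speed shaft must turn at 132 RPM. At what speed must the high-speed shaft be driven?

1782 RPM

Overall ratio R = 2.25 × 1.3333 × 6 × 0.75 = 13.5.
Required input speed = output speed × R = 132 × 13.5 = 1782 RPM.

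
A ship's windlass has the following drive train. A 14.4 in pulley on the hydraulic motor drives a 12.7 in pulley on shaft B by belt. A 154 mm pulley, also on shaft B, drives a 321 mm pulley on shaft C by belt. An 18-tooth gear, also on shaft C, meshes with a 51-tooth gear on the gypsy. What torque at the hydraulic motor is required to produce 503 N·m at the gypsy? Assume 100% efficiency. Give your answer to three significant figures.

Overall ratio R = 0.88194 × 2.0844 × 2.8333 = 5.2086.
Input torque = output torque / R = 503 / 5.2086 = 96.571 N·m.

96.6 N·m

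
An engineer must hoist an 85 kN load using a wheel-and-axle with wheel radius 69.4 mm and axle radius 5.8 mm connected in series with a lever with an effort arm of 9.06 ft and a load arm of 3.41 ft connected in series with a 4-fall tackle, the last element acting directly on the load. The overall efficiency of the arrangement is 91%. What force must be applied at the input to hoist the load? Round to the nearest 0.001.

0.735 kN

Wheel-and-axle MA = R/r = 69.4/5.8 = 11.966.
Lever MA = effort arm / load arm = 9.06/3.41 = 2.6569.
Block-and-tackle MA = number of supporting rope parts = 4.
Combined ideal MA = 11.966 × 2.6569 × 4 = 127.16.
Actual MA = 127.16 × 0.91 = 115.72.
Effort = load / actual MA = 85 / 115.72 = 0.73453 kN.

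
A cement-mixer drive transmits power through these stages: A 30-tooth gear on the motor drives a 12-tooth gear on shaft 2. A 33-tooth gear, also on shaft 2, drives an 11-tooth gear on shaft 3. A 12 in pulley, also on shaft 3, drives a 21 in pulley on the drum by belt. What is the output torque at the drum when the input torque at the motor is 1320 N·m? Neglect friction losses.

Gear mesh: ratio = 12/30 = 0.4; torque at shaft 2 = 1320 × 0.4 = 528 N·m.
Gear mesh: ratio = 11/33 = 0.33333; torque at shaft 3 = 528 × 0.33333 = 176 N·m.
Belt: ratio = 21/12 = 1.75; torque at the drum = 176 × 1.75 = 308 N·m.

308 N·m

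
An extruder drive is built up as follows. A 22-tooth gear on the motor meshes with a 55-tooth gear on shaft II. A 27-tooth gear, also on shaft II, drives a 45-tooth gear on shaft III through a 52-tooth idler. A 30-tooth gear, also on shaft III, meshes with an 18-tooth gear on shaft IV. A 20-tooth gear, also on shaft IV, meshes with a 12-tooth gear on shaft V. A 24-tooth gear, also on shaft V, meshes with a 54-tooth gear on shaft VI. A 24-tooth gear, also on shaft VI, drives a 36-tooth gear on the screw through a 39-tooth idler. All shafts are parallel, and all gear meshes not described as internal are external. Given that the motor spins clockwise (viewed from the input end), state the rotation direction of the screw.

clockwise

the motor → shaft II: external mesh, 1 reversal → CCW.
shaft II → shaft III: driver → idler → driven is 2 external meshes, 2 reversals → CCW.
shaft III → shaft IV: external mesh, 1 reversal → CW.
shaft IV → shaft V: external mesh, 1 reversal → CCW.
shaft V → shaft VI: external mesh, 1 reversal → CW.
shaft VI → the screw: driver → idler → driven is 2 external meshes, 2 reversals → CW.
8 reversals in total — an even number — so the screw turns the same way as the motor.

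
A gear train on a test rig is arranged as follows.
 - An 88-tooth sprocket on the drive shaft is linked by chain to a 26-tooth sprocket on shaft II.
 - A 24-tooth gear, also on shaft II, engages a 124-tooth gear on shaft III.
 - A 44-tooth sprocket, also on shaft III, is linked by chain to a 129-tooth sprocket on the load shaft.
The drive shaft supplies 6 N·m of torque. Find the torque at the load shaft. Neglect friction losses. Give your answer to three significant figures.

Chain: ratio = 26/88 = 0.29545; torque at shaft II = 6 × 0.29545 = 1.7727 N·m.
Gear mesh: ratio = 124/24 = 5.1667; torque at shaft III = 1.7727 × 5.1667 = 9.1591 N·m.
Chain: ratio = 129/44 = 2.9318; torque at the load shaft = 9.1591 × 2.9318 = 26.853 N·m.

26.9 N·m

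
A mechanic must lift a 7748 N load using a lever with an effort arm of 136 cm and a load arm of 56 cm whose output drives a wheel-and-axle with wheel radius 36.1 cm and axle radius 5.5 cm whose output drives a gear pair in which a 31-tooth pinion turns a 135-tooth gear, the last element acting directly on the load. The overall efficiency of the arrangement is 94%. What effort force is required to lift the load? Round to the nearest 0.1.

Lever MA = effort arm / load arm = 136/56 = 2.4286.
Wheel-and-axle MA = R/r = 36.1/5.5 = 6.5636.
Gear pair MA = 135/31 = 4.3548.
Combined ideal MA = 2.4286 × 6.5636 × 4.3548 = 69.417.
Actual MA = 69.417 × 0.94 = 65.252.
Effort = load / actual MA = 7748 / 65.252 = 118.74 N.

118.7 N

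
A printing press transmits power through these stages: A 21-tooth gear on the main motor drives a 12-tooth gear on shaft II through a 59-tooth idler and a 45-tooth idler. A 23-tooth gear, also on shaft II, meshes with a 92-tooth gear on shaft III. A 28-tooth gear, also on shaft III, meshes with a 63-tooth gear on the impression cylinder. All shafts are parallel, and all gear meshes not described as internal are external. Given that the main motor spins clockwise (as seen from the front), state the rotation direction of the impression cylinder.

counterclockwise

the main motor → shaft II: driver → idler → idler → driven is 3 external meshes, 3 reversals → CCW.
shaft II → shaft III: external mesh, 1 reversal → CW.
shaft III → the impression cylinder: external mesh, 1 reversal → CCW.
5 reversals in total — an odd number — so the impression cylinder turns opposite to the main motor.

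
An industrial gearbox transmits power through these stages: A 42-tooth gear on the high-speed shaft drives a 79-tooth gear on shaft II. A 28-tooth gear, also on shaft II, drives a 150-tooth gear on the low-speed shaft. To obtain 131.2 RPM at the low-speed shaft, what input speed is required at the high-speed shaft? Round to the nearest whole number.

1322 RPM

Overall ratio R = 1.881 × 5.3571 = 10.077.
Required input speed = output speed × R = 131.2 × 10.077 = 1322 RPM.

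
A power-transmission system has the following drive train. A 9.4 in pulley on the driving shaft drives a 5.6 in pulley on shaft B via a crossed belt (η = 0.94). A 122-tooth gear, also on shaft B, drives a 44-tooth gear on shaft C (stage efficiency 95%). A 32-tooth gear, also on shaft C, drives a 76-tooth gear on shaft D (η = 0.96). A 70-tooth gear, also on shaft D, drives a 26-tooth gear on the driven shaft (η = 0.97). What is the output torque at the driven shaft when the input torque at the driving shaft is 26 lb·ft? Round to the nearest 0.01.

4.10 lb·ft

Belt: ratio = 5.6/9.4 = 0.59574; torque at shaft B = 26 × 0.59574 × 0.94 = 14.56 lb·ft.
Gear mesh: ratio = 44/122 = 0.36066; torque at shaft C = 14.56 × 0.36066 × 0.95 = 4.9886 lb·ft.
Gear mesh: ratio = 76/32 = 2.375; torque at shaft D = 4.9886 × 2.375 × 0.96 = 11.374 lb·ft.
Gear mesh: ratio = 26/70 = 0.37143; torque at the driven shaft = 11.374 × 0.37143 × 0.97 = 4.0979 lb·ft.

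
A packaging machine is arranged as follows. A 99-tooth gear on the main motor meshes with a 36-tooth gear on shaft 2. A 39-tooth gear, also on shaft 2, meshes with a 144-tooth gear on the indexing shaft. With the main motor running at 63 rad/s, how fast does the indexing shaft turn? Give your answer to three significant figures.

the main motor → shaft 2 (gear mesh, 36/99): 63 ÷ 0.36364 = 173.25 rad/s
shaft 2 → the indexing shaft (gear mesh, 144/39): 173.25 ÷ 3.6923 = 46.922 rad/s

46.9 rad/s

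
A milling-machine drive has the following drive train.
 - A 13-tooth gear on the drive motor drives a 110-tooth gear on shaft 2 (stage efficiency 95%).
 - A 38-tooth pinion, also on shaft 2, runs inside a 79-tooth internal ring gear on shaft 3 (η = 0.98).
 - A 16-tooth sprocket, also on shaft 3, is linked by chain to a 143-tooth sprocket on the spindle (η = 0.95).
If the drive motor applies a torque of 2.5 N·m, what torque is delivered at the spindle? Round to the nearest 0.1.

347.6 N·m

gear mesh 110/13 = 8.4615 → τ = 2.5·8.4615·0.95 = 20.096 N·m
internal gear 79/38 = 2.0789 → τ = 20.096·2.0789·0.98 = 40.943 N·m
chain 143/16 = 8.9375 → τ = 40.943·8.9375·0.95 = 347.63 N·m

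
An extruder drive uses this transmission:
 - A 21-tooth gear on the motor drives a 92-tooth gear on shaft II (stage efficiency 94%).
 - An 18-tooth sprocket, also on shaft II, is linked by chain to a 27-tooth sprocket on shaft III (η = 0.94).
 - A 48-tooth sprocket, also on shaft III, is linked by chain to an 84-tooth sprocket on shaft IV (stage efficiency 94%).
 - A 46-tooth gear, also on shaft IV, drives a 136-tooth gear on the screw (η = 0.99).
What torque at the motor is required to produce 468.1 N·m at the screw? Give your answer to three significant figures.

Overall ratio R = 4.381 × 1.5 × 1.75 × 2.9565 = 34; overall efficiency η = 0.94 × 0.94 × 0.94 × 0.99 = 0.8223.
Input torque = output torque / (R × η) = 468.1 / (34 × 0.8223) = 16.743 N·m.

16.7 N·m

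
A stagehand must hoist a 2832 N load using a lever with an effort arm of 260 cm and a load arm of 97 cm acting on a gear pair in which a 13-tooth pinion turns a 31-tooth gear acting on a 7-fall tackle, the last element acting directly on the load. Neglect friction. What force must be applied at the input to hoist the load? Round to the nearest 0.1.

Lever MA = effort arm / load arm = 260/97 = 2.6804.
Gear pair MA = 31/13 = 2.3846.
Block-and-tackle MA = number of supporting rope parts = 7.
Combined ideal MA = 2.6804 × 2.3846 × 7 = 44.742.
Effort = load / MA = 2832 / 44.742 = 63.296 N.

63.3 N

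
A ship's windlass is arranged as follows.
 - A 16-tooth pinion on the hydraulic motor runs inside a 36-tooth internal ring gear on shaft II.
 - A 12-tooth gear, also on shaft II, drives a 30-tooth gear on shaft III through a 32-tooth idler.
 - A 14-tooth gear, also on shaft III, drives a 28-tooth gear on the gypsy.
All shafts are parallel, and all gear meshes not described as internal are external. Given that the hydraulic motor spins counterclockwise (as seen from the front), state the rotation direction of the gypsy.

the hydraulic motor → shaft II: internal mesh, same direction → CCW.
shaft II → shaft III: driver → idler → driven is 2 external meshes, 2 reversals → CCW.
shaft III → the gypsy: external mesh, 1 reversal → CW.
3 reversals in total — an odd number — so the gypsy turns opposite to the hydraulic motor.

clockwise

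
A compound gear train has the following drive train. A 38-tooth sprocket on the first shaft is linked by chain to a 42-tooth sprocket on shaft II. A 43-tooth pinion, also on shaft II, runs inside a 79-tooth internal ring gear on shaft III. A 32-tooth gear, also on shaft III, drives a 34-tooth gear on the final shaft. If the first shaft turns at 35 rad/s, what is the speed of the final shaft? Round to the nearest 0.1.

Chain: ratio = 42/38 = 1.1053, so shaft II turns at 35 / 1.1053 = 31.667 rad/s.
Internal gear: ratio = 79/43 = 1.8372, so shaft III turns at 31.667 / 1.8372 = 17.236 rad/s.
Gear mesh: ratio = 34/32 = 1.0625, so the final shaft turns at 17.236 / 1.0625 = 16.222 rad/s.

16.2 rad/s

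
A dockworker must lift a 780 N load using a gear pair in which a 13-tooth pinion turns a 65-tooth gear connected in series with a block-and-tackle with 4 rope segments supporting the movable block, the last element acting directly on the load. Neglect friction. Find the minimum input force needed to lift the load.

Gear pair MA = 65/13 = 5.
Block-and-tackle MA = number of supporting rope parts = 4.
Combined ideal MA = 5 × 4 = 20.
Effort = load / MA = 780 / 20 = 39 N.

39 N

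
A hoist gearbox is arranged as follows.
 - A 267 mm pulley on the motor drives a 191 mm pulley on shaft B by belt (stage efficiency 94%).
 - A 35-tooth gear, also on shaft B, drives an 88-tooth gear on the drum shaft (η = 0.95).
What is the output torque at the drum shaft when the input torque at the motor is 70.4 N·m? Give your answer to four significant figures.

belt 191/267 = 0.71536 → τ = 70.4·0.71536·0.94 = 47.339 N·m
gear mesh 88/35 = 2.5143 → τ = 47.339·2.5143·0.95 = 113.07 N·m

113.1 N·m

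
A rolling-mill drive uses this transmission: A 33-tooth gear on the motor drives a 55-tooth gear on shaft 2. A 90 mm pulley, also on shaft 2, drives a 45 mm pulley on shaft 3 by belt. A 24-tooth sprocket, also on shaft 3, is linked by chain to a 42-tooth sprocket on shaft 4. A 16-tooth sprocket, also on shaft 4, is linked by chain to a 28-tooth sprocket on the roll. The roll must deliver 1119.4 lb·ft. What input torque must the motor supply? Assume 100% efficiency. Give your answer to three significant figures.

Overall ratio R = 1.6667 × 0.5 × 1.75 × 1.75 = 2.5521.
Input torque = output torque / R = 1119.4 / 2.5521 = 438.62 lb·ft.

439 lb·ft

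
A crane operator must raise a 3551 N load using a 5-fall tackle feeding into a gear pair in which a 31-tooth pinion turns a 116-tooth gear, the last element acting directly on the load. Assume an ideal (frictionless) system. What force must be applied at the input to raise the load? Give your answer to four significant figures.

Block-and-tackle MA = number of supporting rope parts = 5.
Gear pair MA = 116/31 = 3.7419.
Combined ideal MA = 5 × 3.7419 = 18.71.
Effort = load / MA = 3551 / 18.71 = 189.79 N.

189.8 N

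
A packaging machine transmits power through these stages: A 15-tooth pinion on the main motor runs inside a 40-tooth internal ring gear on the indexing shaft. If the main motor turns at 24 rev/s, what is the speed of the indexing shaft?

Internal gear: ratio = 40/15 = 2.6667, so the indexing shaft turns at 24 / 2.6667 = 9 rev/s.

9 rev/s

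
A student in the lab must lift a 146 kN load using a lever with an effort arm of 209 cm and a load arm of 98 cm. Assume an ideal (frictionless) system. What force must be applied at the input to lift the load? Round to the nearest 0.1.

68.5 kN

Lever MA = effort arm / load arm = 209/98 = 2.1327.
Effort = load / MA = 146 / 2.1327 = 68.459 kN.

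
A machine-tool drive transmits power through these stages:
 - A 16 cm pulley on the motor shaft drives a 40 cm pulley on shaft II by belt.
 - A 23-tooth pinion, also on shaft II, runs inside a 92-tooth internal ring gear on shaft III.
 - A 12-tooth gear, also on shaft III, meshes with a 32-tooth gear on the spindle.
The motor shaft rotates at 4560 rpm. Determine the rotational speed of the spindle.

171 rpm

belt 40/16 = 2.5 → 4560/2.5 = 1824 rpm
internal gear 92/23 = 4 → 1824/4 = 456 rpm
gear mesh 32/12 = 2.6667 → 456/2.6667 = 171 rpm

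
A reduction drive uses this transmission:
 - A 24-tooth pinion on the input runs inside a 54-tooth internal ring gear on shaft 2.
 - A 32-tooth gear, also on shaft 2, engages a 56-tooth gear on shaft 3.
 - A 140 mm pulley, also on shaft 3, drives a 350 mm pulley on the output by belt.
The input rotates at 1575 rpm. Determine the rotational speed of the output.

160 rpm

internal gear 54/24 = 2.25 → 1575/2.25 = 700 rpm
gear mesh 56/32 = 1.75 → 700/1.75 = 400 rpm
belt 350/140 = 2.5 → 400/2.5 = 160 rpm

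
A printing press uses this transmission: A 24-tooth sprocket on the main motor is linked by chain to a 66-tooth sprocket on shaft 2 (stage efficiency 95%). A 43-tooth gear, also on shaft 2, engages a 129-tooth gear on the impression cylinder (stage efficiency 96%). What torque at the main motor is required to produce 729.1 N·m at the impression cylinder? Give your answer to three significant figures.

Overall ratio R = 2.75 × 3 = 8.25; overall efficiency η = 0.95 × 0.96 = 0.9120.
Input torque = output torque / (R × η) = 729.1 / (8.25 × 0.9120) = 96.903 N·m.

96.9 N·m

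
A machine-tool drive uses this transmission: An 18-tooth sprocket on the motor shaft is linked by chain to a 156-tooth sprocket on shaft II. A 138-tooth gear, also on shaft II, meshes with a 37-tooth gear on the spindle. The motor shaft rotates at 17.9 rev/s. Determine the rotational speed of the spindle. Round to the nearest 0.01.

the motor shaft → shaft II (chain, 156/18): 17.9 ÷ 8.6667 = 2.0654 rev/s
shaft II → the spindle (gear mesh, 37/138): 2.0654 ÷ 0.26812 = 7.7033 rev/s

7.70 rev/s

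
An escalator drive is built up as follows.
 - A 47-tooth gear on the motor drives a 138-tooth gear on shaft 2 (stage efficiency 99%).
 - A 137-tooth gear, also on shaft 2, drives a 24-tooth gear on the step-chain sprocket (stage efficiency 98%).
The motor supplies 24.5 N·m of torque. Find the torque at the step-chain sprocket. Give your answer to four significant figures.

After the gear mesh (138/47): 24.5 × 2.9362 × 0.99 = 71.217 N·m
After the gear mesh (24/137): 71.217 × 0.17518 × 0.98 = 12.226 N·m

12.23 N·m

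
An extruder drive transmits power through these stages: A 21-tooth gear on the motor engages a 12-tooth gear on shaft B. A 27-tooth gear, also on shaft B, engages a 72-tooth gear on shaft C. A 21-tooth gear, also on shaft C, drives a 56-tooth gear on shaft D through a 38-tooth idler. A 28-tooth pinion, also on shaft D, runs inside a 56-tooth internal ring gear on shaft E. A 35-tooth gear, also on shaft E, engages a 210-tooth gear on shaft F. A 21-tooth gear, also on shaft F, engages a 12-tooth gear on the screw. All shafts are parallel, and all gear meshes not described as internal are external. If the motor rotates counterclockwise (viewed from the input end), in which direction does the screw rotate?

the motor → shaft B: external mesh, 1 reversal → CW.
shaft B → shaft C: external mesh, 1 reversal → CCW.
shaft C → shaft D: driver → idler → driven is 2 external meshes, 2 reversals → CCW.
shaft D → shaft E: internal mesh, same direction → CCW.
shaft E → shaft F: external mesh, 1 reversal → CW.
shaft F → the screw: external mesh, 1 reversal → CCW.
6 reversals in total — an even number — so the screw turns the same way as the motor.

counterclockwise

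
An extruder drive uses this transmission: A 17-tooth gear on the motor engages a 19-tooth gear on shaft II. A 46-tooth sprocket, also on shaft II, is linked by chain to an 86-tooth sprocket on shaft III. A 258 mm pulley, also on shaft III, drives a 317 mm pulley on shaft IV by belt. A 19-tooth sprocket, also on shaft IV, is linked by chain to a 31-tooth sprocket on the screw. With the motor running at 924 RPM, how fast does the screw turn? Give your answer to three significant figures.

gear mesh 19/17 = 1.1176 → 924/1.1176 = 826.74 RPM
chain 86/46 = 1.8696 → 826.74/1.8696 = 442.21 RPM
belt 317/258 = 1.2287 → 442.21/1.2287 = 359.9 RPM
chain 31/19 = 1.6316 → 359.9/1.6316 = 220.59 RPM

221 RPM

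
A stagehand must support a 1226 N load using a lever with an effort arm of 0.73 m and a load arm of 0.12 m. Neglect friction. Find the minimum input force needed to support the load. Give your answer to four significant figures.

201.5 N

Lever MA = effort arm / load arm = 0.73/0.12 = 6.0833.
Effort = load / MA = 1226 / 6.0833 = 201.53 N.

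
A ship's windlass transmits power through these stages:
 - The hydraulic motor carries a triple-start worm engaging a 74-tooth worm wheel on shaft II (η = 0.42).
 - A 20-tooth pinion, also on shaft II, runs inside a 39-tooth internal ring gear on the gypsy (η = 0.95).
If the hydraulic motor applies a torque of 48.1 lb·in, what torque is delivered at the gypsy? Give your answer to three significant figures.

923 lb·in

Worm: ratio = 74/3 = 24.667; torque at shaft II = 48.1 × 24.667 × 0.42 = 498.32 lb·in.
Internal gear: ratio = 39/20 = 1.95; torque at the gypsy = 498.32 × 1.95 × 0.95 = 923.13 lb·in.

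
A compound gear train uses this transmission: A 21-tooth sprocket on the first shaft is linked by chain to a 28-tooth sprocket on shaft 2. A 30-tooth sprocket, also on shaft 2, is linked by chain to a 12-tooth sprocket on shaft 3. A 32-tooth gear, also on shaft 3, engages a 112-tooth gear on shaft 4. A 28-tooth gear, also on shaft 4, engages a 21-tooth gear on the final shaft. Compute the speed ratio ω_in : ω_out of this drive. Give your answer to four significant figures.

1.400

Each stage contributes driven/driver: chain 28/21 = 1.3333, chain 12/30 = 0.4, gear mesh 112/32 = 3.5, gear mesh 21/28 = 0.75.
Overall: 1.3333 × 0.4 × 3.5 × 0.75 = 1.4.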